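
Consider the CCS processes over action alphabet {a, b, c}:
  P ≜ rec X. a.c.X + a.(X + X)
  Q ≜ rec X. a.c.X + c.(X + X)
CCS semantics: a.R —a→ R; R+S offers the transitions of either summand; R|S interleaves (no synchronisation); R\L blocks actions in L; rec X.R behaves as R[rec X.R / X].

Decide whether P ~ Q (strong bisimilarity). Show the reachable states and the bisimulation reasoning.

P's transition system — 3 states:
  m0 = rec X. a.c.X + a.(X + X) | --a--▸ m1, --a--▸ m2
  m1 = (rec X. a.c.X + a.(X + X)) + (rec X. a.c.X + a.(X + X)) | --a--▸ m1, --a--▸ m2
  m2 = c.(rec X. a.c.X + a.(X + X)) | --c--▸ m0
Q's transition system — 3 states:
  n0 = rec X. a.c.X + c.(X + X) | --a--▸ n1, --c--▸ n2
  n1 = c.(rec X. a.c.X + c.(X + X)) | --c--▸ n0
  n2 = (rec X. a.c.X + c.(X + X)) + (rec X. a.c.X + c.(X + X)) | --a--▸ n1, --c--▸ n2
Bisimilarity quotient blocks:
  B0 = {m0, m1}
  B1 = {m2}
  B2 = {n0, n2}
  B3 = {n1}
m0 ∈ B0, n0 ∈ B2 → different blocks

not bisimilar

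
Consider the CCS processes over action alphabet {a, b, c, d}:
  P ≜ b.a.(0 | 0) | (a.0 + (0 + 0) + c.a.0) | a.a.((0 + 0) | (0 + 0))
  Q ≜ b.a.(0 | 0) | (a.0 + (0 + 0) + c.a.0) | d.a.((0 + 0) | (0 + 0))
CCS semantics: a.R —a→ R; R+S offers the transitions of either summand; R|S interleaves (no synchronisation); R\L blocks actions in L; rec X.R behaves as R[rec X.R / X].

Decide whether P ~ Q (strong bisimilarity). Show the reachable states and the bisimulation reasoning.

P's transition system — 27 states:
  s0 = b.a.(0 | 0) | (a.0 + (0 + 0) + c.a.0) | a.a.((0 + 0) | (0 + 0)) | -a-> s1, -a-> s2, -b-> s3, -c-> s4
  s1 = b.a.(0 | 0) | (a.0 + (0 + 0) + c.a.0) | a.((0 + 0) | (0 + 0)) | -a-> s5, -a-> s6, -b-> s7, -c-> s8
  s2 = b.a.(0 | 0) | 0 | a.a.((0 + 0) | (0 + 0)) | -a-> s6, -b-> s9
  s3 = a.(0 | 0) | (a.0 + (0 + 0) + c.a.0) | a.a.((0 + 0) | (0 + 0)) | -a-> s10, -a-> s7, -a-> s9, -c-> s11
  s4 = b.a.(0 | 0) | a.0 | a.a.((0 + 0) | (0 + 0)) | -a-> s2, -a-> s8, -b-> s11
  s5 = b.a.(0 | 0) | (a.0 + (0 + 0) + c.a.0) | ((0 + 0) | (0 + 0)) | -a-> s12, -b-> s13, -c-> s14
  s6 = b.a.(0 | 0) | 0 | a.((0 + 0) | (0 + 0)) | -a-> s12, -b-> s15
  s7 = a.(0 | 0) | (a.0 + (0 + 0) + c.a.0) | a.((0 + 0) | (0 + 0)) | -a-> s13, -a-> s15, -a-> s16, -c-> s17
  s8 = b.a.(0 | 0) | a.0 | a.((0 + 0) | (0 + 0)) | -a-> s14, -a-> s6, -b-> s17
  s9 = a.(0 | 0) | 0 | a.a.((0 + 0) | (0 + 0)) | -a-> s15, -a-> s18
  s10 = 0 | 0 | (a.0 + (0 + 0) + c.a.0) | a.a.((0 + 0) | (0 + 0)) | -a-> s16, -a-> s18, -c-> s19
  s11 = a.(0 | 0) | a.0 | a.a.((0 + 0) | (0 + 0)) | -a-> s17, -a-> s19, -a-> s9
  s12 = b.a.(0 | 0) | 0 | ((0 + 0) | (0 + 0)) | -b-> s20
  s13 = a.(0 | 0) | (a.0 + (0 + 0) + c.a.0) | ((0 + 0) | (0 + 0)) | -a-> s20, -a-> s21, -c-> s22
  s14 = b.a.(0 | 0) | a.0 | ((0 + 0) | (0 + 0)) | -a-> s12, -b-> s22
  s15 = a.(0 | 0) | 0 | a.((0 + 0) | (0 + 0)) | -a-> s20, -a-> s23
  s16 = 0 | 0 | (a.0 + (0 + 0) + c.a.0) | a.((0 + 0) | (0 + 0)) | -a-> s21, -a-> s23, -c-> s24
  s17 = a.(0 | 0) | a.0 | a.((0 + 0) | (0 + 0)) | -a-> s15, -a-> s22, -a-> s24
  s18 = 0 | 0 | 0 | a.a.((0 + 0) | (0 + 0)) | -a-> s23
  s19 = 0 | 0 | a.0 | a.a.((0 + 0) | (0 + 0)) | -a-> s18, -a-> s24
  s20 = a.(0 | 0) | 0 | ((0 + 0) | (0 + 0)) | -a-> s25
  s21 = 0 | 0 | (a.0 + (0 + 0) + c.a.0) | ((0 + 0) | (0 + 0)) | -a-> s25, -c-> s26
  s22 = a.(0 | 0) | a.0 | ((0 + 0) | (0 + 0)) | -a-> s20, -a-> s26
  s23 = 0 | 0 | 0 | a.((0 + 0) | (0 + 0)) | -a-> s25
  s24 = 0 | 0 | a.0 | a.((0 + 0) | (0 + 0)) | -a-> s23, -a-> s26
  s25 = 0 | 0 | 0 | ((0 + 0) | (0 + 0)) | ∅
  s26 = 0 | 0 | a.0 | ((0 + 0) | (0 + 0)) | -a-> s25
Q's transition system — 27 states:
  t0 = b.a.(0 | 0) | (a.0 + (0 + 0) + c.a.0) | d.a.((0 + 0) | (0 + 0)) | -a-> t1, -b-> t2, -c-> t3, -d-> t4
  t1 = b.a.(0 | 0) | 0 | d.a.((0 + 0) | (0 + 0)) | -b-> t5, -d-> t6
  t2 = a.(0 | 0) | (a.0 + (0 + 0) + c.a.0) | d.a.((0 + 0) | (0 + 0)) | -a-> t5, -a-> t7, -c-> t8, -d-> t9
  t3 = b.a.(0 | 0) | a.0 | d.a.((0 + 0) | (0 + 0)) | -a-> t1, -b-> t8, -d-> t10
  t4 = b.a.(0 | 0) | (a.0 + (0 + 0) + c.a.0) | a.((0 + 0) | (0 + 0)) | -a-> t11, -a-> t6, -b-> t9, -c-> t10
  t5 = a.(0 | 0) | 0 | d.a.((0 + 0) | (0 + 0)) | -a-> t12, -d-> t13
  t6 = b.a.(0 | 0) | 0 | a.((0 + 0) | (0 + 0)) | -a-> t14, -b-> t13
  t7 = 0 | 0 | (a.0 + (0 + 0) + c.a.0) | d.a.((0 + 0) | (0 + 0)) | -a-> t12, -c-> t15, -d-> t16
  t8 = a.(0 | 0) | a.0 | d.a.((0 + 0) | (0 + 0)) | -a-> t15, -a-> t5, -d-> t17
  t9 = a.(0 | 0) | (a.0 + (0 + 0) + c.a.0) | a.((0 + 0) | (0 + 0)) | -a-> t13, -a-> t16, -a-> t18, -c-> t17
  t10 = b.a.(0 | 0) | a.0 | a.((0 + 0) | (0 + 0)) | -a-> t19, -a-> t6, -b-> t17
  t11 = b.a.(0 | 0) | (a.0 + (0 + 0) + c.a.0) | ((0 + 0) | (0 + 0)) | -a-> t14, -b-> t18, -c-> t19
  t12 = 0 | 0 | 0 | d.a.((0 + 0) | (0 + 0)) | -d-> t20
  t13 = a.(0 | 0) | 0 | a.((0 + 0) | (0 + 0)) | -a-> t20, -a-> t21
  t14 = b.a.(0 | 0) | 0 | ((0 + 0) | (0 + 0)) | -b-> t21
  t15 = 0 | 0 | a.0 | d.a.((0 + 0) | (0 + 0)) | -a-> t12, -d-> t22
  t16 = 0 | 0 | (a.0 + (0 + 0) + c.a.0) | a.((0 + 0) | (0 + 0)) | -a-> t20, -a-> t23, -c-> t22
  t17 = a.(0 | 0) | a.0 | a.((0 + 0) | (0 + 0)) | -a-> t13, -a-> t22, -a-> t24
  t18 = a.(0 | 0) | (a.0 + (0 + 0) + c.a.0) | ((0 + 0) | (0 + 0)) | -a-> t21, -a-> t23, -c-> t24
  t19 = b.a.(0 | 0) | a.0 | ((0 + 0) | (0 + 0)) | -a-> t14, -b-> t24
  t20 = 0 | 0 | 0 | a.((0 + 0) | (0 + 0)) | -a-> t25
  t21 = a.(0 | 0) | 0 | ((0 + 0) | (0 + 0)) | -a-> t25
  t22 = 0 | 0 | a.0 | a.((0 + 0) | (0 + 0)) | -a-> t20, -a-> t26
  t23 = 0 | 0 | (a.0 + (0 + 0) + c.a.0) | ((0 + 0) | (0 + 0)) | -a-> t25, -c-> t26
  t24 = a.(0 | 0) | a.0 | ((0 + 0) | (0 + 0)) | -a-> t21, -a-> t26
  t25 = 0 | 0 | 0 | ((0 + 0) | (0 + 0)) | ∅
  t26 = 0 | 0 | a.0 | ((0 + 0) | (0 + 0)) | -a-> t25
Partition-refinement fixed point:
  B0 = {s0}
  B1 = {s2, s8, t10}
  B2 = {s14, s6, t19, t6}
  B3 = {s15, s18, s22, s24, t13, t22, t24}
  B4 = {s20, s23, s26, t20, t21, t26}
  B5 = {s25, t25}
  B6 = {s12, t14}
  B7 = {s17, s19, s9, t17}
  B8 = {s3}
  B9 = {s11}
  B10 = {s10, s7, t9}
  B11 = {s13, s16, t16, t18}
  B12 = {s21, t23}
  B13 = {s4}
  B14 = {s1, t4}
  B15 = {s5, t11}
  B16 = {t0}
  B17 = {t2}
  B18 = {t7}
  B19 = {t15, t5}
  B20 = {t12}
  B21 = {t8}
  B22 = {t1}
  B23 = {t3}
s0 ∈ B0, t0 ∈ B16 → different blocks

NO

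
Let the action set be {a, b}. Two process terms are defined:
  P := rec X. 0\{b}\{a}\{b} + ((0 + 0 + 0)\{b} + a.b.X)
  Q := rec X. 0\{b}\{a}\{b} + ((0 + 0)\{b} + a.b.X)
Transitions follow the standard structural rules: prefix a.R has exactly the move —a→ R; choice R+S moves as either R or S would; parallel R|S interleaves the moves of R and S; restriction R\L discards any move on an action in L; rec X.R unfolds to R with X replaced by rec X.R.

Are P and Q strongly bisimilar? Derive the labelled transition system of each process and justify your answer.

P's transition system — 2 states:
  u0 = rec X. 0\{b}\{a}\{b} + ((0 + 0 + 0)\{b} + a.b.X) :: -a-> u1
  u1 = b.(rec X. 0\{b}\{a}\{b} + ((0 + 0 + 0)\{b} + a.b.X)) :: -b-> u0
Q's transition system — 2 states:
  v0 = rec X. 0\{b}\{a}\{b} + ((0 + 0)\{b} + a.b.X) :: -a-> v1
  v1 = b.(rec X. 0\{b}\{a}\{b} + ((0 + 0)\{b} + a.b.X)) :: -b-> v0
Bisimilarity quotient blocks:
  B0 = {u0, v0}
  B1 = {u1, v1}
u0 ∈ B0, v0 ∈ B0 → same block

YES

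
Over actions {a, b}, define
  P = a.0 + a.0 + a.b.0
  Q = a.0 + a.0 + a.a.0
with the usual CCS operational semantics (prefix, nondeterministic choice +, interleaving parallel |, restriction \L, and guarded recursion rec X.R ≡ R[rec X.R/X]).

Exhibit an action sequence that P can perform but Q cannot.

LTS(P): 3 reachable states
  u0 = a.0 + a.0 + a.b.0 :: —a→ u1, —a→ u2
  u1 = 0 :: ∅
  u2 = b.0 :: —b→ u1
LTS(Q): 3 reachable states
  v0 = a.0 + a.0 + a.a.0 :: —a→ v1, —a→ v2
  v1 = 0 :: ∅
  v2 = a.0 :: —a→ v1
Run σ = ⟨ab⟩ on P: start {u0}
  after a @ step 1: {u1, u2}
  after b @ step 2: {u1}
  ✓ P
Run σ = ⟨ab⟩ on Q: start {v0}
  after a @ step 1: {v1, v2}
  after b @ step 2: ∅ (Q stuck)

ab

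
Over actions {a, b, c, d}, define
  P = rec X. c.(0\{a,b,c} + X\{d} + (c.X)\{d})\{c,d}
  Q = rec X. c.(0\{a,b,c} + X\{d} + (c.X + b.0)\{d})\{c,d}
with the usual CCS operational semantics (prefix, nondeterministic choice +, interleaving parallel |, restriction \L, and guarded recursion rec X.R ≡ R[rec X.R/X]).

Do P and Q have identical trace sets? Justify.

trace-distinct — witness ⟨cb⟩

Reachable graph of P (2 states):
  s0 = rec X. c.(0\{a,b,c} + X\{d} + (c.X)\{d})\{c,d} has moves --c--▸ s1
  s1 = (0\{a,b,c} + (rec X. c.(0\{a,b,c} + X\{d} + (c.X)\{d})\{c,d})\{d} + (c.(rec X. c.(0\{a,b,c} + X\{d} + (c.X)\{d})\{c,d}))\{d})\{c,d} has moves (no moves)
Reachable graph of Q (3 states):
  t0 = rec X. c.(0\{a,b,c} + X\{d} + (c.X + b.0)\{d})\{c,d} has moves --c--▸ t1
  t1 = (0\{a,b,c} + (rec X. c.(0\{a,b,c} + X\{d} + (c.X + b.0)\{d})\{c,d})\{d} + (c.(rec X. c.(0\{a,b,c} + X\{d} + (c.X + b.0)\{d})\{c,d}) + b.0)\{d})\{c,d} has moves --b--▸ t2
  t2 = 0\{d}\{c,d} has moves (no moves)
Trace ⟨cb⟩ through Q, begin at {t0}:
  after c @ step 1: {t1}
  after b @ step 2: {t2}
  ✓ Q
Trace ⟨cb⟩ through P, begin at {s0}:
  after c @ step 1: {s1}
  after b @ step 2: ∅ (P stuck)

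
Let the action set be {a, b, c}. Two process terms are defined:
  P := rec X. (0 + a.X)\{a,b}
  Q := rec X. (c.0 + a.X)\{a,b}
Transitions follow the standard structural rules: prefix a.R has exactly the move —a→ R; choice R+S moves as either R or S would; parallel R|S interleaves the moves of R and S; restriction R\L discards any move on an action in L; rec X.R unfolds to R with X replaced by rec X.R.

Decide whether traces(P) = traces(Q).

Reachable graph of P (1 states):
  s0 = rec X. (0 + a.X)\{a,b} :: deadlocked
Reachable graph of Q (2 states):
  t0 = rec X. (c.0 + a.X)\{a,b} :: ··c··> t1
  t1 = 0\{a,b} :: deadlocked
Executing c from Q (initial set {t0}):
  after c @ step 1: {t1}
  ✓ Q
Executing c from P (initial set {s0}):
  after c @ step 1: ∅ (P stuck)

NO — witness ⟨c⟩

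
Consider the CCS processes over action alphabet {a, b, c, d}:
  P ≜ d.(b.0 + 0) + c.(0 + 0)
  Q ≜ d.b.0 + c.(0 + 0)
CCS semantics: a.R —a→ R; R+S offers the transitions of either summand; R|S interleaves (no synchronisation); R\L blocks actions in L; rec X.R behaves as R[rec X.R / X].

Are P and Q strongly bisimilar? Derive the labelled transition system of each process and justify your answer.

bisimilar

LTS(P): 4 reachable states
  m0 = d.(b.0 + 0) + c.(0 + 0) → —c→ m1, —d→ m2
  m1 = 0 + 0 → deadlocked
  m2 = b.0 + 0 → —b→ m3
  m3 = 0 → deadlocked
LTS(Q): 4 reachable states
  n0 = d.b.0 + c.(0 + 0) → —c→ n1, —d→ n2
  n1 = 0 + 0 → deadlocked
  n2 = b.0 → —b→ n3
  n3 = 0 → deadlocked
Coarsest stable partition (strong bisimilarity classes):
  B0 = {m0, n0}
  B1 = {m2, n2}
  B2 = {m1, m3, n1, n3}
m0 ∈ B0, n0 ∈ B0 → same block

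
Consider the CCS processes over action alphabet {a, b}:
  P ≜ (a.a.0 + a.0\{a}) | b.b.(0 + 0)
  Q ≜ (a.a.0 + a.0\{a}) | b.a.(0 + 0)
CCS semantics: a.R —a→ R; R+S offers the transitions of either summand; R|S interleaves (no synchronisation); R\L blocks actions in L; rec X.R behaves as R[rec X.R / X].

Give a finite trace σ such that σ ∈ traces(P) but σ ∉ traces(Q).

bb

Reachable graph of P (12 states):
  m0 = (a.a.0 + a.0\{a}) | b.b.(0 + 0) → —a→ m1, —a→ m2, —b→ m3
  m1 = 0\{a} | b.b.(0 + 0) → —b→ m4
  m2 = a.0 | b.b.(0 + 0) → —a→ m5, —b→ m6
  m3 = (a.a.0 + a.0\{a}) | b.(0 + 0) → —a→ m4, —a→ m6, —b→ m7
  m4 = 0\{a} | b.(0 + 0) → —b→ m8
  m5 = 0 | b.b.(0 + 0) → —b→ m9
  m6 = a.0 | b.(0 + 0) → —a→ m9, —b→ m10
  m7 = (a.a.0 + a.0\{a}) | (0 + 0) → —a→ m10, —a→ m8
  m8 = 0\{a} | (0 + 0) → ∅
  m9 = 0 | b.(0 + 0) → —b→ m11
  m10 = a.0 | (0 + 0) → —a→ m11
  m11 = 0 | (0 + 0) → ∅
Reachable graph of Q (12 states):
  n0 = (a.a.0 + a.0\{a}) | b.a.(0 + 0) → —a→ n1, —a→ n2, —b→ n3
  n1 = 0\{a} | b.a.(0 + 0) → —b→ n4
  n2 = a.0 | b.a.(0 + 0) → —a→ n5, —b→ n6
  n3 = (a.a.0 + a.0\{a}) | a.(0 + 0) → —a→ n4, —a→ n6, —a→ n7
  n4 = 0\{a} | a.(0 + 0) → —a→ n8
  n5 = 0 | b.a.(0 + 0) → —b→ n9
  n6 = a.0 | a.(0 + 0) → —a→ n10, —a→ n9
  n7 = (a.a.0 + a.0\{a}) | (0 + 0) → —a→ n10, —a→ n8
  n8 = 0\{a} | (0 + 0) → ∅
  n9 = 0 | a.(0 + 0) → —a→ n11
  n10 = a.0 | (0 + 0) → —a→ n11
  n11 = 0 | (0 + 0) → ∅
Run σ = ⟨bb⟩ on P: start {m0}
  step 1 (b): {m3}
  step 2 (b): {m7}
  ✓ P
Run σ = ⟨bb⟩ on Q: start {n0}
  step 1 (b): {n3}
  step 2 (b): no successor for Q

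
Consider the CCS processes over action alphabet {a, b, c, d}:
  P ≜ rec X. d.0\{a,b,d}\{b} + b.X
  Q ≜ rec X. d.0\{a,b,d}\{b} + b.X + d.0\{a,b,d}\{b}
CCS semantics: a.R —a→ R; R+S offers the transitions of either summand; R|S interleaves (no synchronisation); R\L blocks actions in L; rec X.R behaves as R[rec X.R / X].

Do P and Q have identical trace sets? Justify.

Reachable graph of P (2 states):
  m0 = rec X. d.0\{a,b,d}\{b} + b.X → --b--▸ m0, --d--▸ m1
  m1 = 0\{a,b,d}\{b} → ·
Reachable graph of Q (2 states):
  n0 = rec X. d.0\{a,b,d}\{b} + b.X + d.0\{a,b,d}\{b} → --b--▸ n0, --d--▸ n1
  n1 = 0\{a,b,d}\{b} → ·
Bisimilarity quotient blocks:
  B0 = {m0, n0}
  B1 = {m1, n1}
m0 ∈ B0, n0 ∈ B0 → same block
Bisimilar ⇒ trace-equivalent.

traces(P) = traces(Q)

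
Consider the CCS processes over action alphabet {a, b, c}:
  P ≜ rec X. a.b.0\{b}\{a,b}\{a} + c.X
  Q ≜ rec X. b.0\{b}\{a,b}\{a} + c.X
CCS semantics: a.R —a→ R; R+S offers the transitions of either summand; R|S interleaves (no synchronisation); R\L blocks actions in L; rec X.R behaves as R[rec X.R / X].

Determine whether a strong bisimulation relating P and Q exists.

LTS(P): 3 reachable states
  u0 = rec X. a.b.0\{b}\{a,b}\{a} + c.X has moves ··a··> u1, ··c··> u0
  u1 = b.0\{b}\{a,b}\{a} has moves ··b··> u2
  u2 = 0\{b}\{a,b}\{a} has moves stopped
LTS(Q): 2 reachable states
  v0 = rec X. b.0\{b}\{a,b}\{a} + c.X has moves ··b··> v1, ··c··> v0
  v1 = 0\{b}\{a,b}\{a} has moves stopped
Coarsest stable partition (strong bisimilarity classes):
  B0 = {u0}
  B1 = {u1}
  B2 = {u2, v1}
  B3 = {v0}
u0 ∈ B0, v0 ∈ B3 → different blocks

NO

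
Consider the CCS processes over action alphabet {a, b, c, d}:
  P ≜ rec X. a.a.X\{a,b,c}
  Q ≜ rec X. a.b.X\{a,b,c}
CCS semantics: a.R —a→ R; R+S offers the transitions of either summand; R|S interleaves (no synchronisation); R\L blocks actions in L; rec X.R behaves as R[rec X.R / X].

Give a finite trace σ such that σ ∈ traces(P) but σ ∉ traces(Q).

aa

P's transition system — 3 states:
  s0 = rec X. a.a.X\{a,b,c} → =a=> s1
  s1 = a.(rec X. a.a.X\{a,b,c})\{a,b,c} → =a=> s2
  s2 = (rec X. a.a.X\{a,b,c})\{a,b,c} → deadlocked
Q's transition system — 3 states:
  t0 = rec X. a.b.X\{a,b,c} → =a=> t1
  t1 = b.(rec X. a.b.X\{a,b,c})\{a,b,c} → =b=> t2
  t2 = (rec X. a.b.X\{a,b,c})\{a,b,c} → deadlocked
Trace ⟨aa⟩ through P, begin at {s0}:
  after a @ step 1: {s1}
  after a @ step 2: {s2}
  P completes σ.
Trace ⟨aa⟩ through Q, begin at {t0}:
  after a @ step 1: {t1}
  after a @ step 2: no successor for Q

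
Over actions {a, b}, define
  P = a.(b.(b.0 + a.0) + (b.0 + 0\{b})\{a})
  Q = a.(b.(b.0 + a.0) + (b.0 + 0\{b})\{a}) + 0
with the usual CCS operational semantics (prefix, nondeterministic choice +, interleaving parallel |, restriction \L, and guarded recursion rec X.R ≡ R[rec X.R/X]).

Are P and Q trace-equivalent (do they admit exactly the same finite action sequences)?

YES

P's transition system — 5 states:
  p0 = a.(b.(b.0 + a.0) + (b.0 + 0\{b})\{a}) ⊢ =a=> p1
  p1 = b.(b.0 + a.0) + (b.0 + 0\{b})\{a} ⊢ =b=> p2, =b=> p3
  p2 = 0\{a} ⊢ ∅
  p3 = b.0 + a.0 ⊢ =a=> p4, =b=> p4
  p4 = 0 ⊢ ∅
Q's transition system — 5 states:
  q0 = a.(b.(b.0 + a.0) + (b.0 + 0\{b})\{a}) + 0 ⊢ =a=> q1
  q1 = b.(b.0 + a.0) + (b.0 + 0\{b})\{a} ⊢ =b=> q2, =b=> q3
  q2 = 0\{a} ⊢ ∅
  q3 = b.0 + a.0 ⊢ =a=> q4, =b=> q4
  q4 = 0 ⊢ ∅
Bisimilarity quotient blocks:
  B0 = {p0, q0}
  B1 = {p1, q1}
  B2 = {p2, p4, q2, q4}
  B3 = {p3, q3}
p0 ∈ B0, q0 ∈ B0 → same block
Bisimilar ⇒ trace-equivalent.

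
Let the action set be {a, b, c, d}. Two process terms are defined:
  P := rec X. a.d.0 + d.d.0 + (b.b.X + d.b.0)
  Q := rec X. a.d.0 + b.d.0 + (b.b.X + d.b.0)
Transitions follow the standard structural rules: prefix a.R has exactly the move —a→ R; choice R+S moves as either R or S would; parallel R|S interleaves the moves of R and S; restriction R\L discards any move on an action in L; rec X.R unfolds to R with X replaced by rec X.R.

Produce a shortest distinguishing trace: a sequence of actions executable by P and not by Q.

LTS(P): 5 reachable states
  p0 = rec X. a.d.0 + d.d.0 + (b.b.X + d.b.0) :: -a-> p1, -b-> p2, -d-> p1, -d-> p3
  p1 = d.0 :: -d-> p4
  p2 = b.(rec X. a.d.0 + d.d.0 + (b.b.X + d.b.0)) :: -b-> p0
  p3 = b.0 :: -b-> p4
  p4 = 0 :: ·
LTS(Q): 5 reachable states
  q0 = rec X. a.d.0 + b.d.0 + (b.b.X + d.b.0) :: -a-> q1, -b-> q1, -b-> q2, -d-> q3
  q1 = d.0 :: -d-> q4
  q2 = b.(rec X. a.d.0 + b.d.0 + (b.b.X + d.b.0)) :: -b-> q0
  q3 = b.0 :: -b-> q4
  q4 = 0 :: ·
Run σ = ⟨dd⟩ on P: start {p0}
  step 1 (d): {p1, p3}
  step 2 (d): {p4}
  ✓ P
Run σ = ⟨dd⟩ on Q: start {q0}
  step 1 (d): {q3}
  step 2 (d): ∅ (Q stuck)

dd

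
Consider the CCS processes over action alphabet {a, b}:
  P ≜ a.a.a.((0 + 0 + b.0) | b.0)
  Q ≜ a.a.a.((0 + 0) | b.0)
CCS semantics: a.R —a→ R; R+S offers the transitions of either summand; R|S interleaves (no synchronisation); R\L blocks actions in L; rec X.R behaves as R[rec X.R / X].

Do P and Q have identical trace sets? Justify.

P's transition system — 7 states:
  m0 = a.a.a.((0 + 0 + b.0) | b.0) has moves —a→ m1
  m1 = a.a.((0 + 0 + b.0) | b.0) has moves —a→ m2
  m2 = a.((0 + 0 + b.0) | b.0) has moves —a→ m3
  m3 = (0 + 0 + b.0) | b.0 has moves —b→ m4, —b→ m5
  m4 = (0 + 0 + b.0) | 0 has moves —b→ m6
  m5 = 0 | b.0 has moves —b→ m6
  m6 = 0 | 0 has moves ∅
Q's transition system — 5 states:
  n0 = a.a.a.((0 + 0) | b.0) has moves —a→ n1
  n1 = a.a.((0 + 0) | b.0) has moves —a→ n2
  n2 = a.((0 + 0) | b.0) has moves —a→ n3
  n3 = (0 + 0) | b.0 has moves —b→ n4
  n4 = (0 + 0) | 0 has moves ∅
Executing aaabb from P (initial set {m0}):
  step 1 (a): {m1}
  step 2 (a): {m2}
  step 3 (a): {m3}
  step 4 (b): {m4, m5}
  step 5 (b): {m6}
  P completes σ.
Executing aaabb from Q (initial set {n0}):
  step 1 (a): {n1}
  step 2 (a): {n2}
  step 3 (a): {n3}
  step 4 (b): {n4}
  step 5 (b): ∅  — Q cannot continue

trace-distinct — witness ⟨aaabb⟩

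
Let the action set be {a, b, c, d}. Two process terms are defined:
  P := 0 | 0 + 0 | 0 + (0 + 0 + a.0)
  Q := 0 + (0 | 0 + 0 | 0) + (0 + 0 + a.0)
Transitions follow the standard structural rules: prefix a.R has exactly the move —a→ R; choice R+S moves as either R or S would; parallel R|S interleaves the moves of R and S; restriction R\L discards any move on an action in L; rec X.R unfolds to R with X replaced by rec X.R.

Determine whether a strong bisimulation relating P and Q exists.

LTS(P): 2 reachable states
  s0 = 0 | 0 + 0 | 0 + (0 + 0 + a.0) → ··a··> s1
  s1 = 0 → ·
LTS(Q): 2 reachable states
  t0 = 0 + (0 | 0 + 0 | 0) + (0 + 0 + a.0) → ··a··> t1
  t1 = 0 → ·
Partition-refinement fixed point:
  B0 = {s0, t0}
  B1 = {s1, t1}
s0 ∈ B0, t0 ∈ B0 → same block

YES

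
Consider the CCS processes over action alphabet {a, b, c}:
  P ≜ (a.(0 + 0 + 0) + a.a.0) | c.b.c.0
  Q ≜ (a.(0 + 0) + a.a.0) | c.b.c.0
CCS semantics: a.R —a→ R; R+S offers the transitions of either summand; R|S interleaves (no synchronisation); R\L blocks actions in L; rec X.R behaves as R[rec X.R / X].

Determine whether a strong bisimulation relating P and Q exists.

P's transition system — 16 states:
  m0 = (a.(0 + 0 + 0) + a.a.0) | c.b.c.0 :: ··a··> m1, ··a··> m2, ··c··> m3
  m1 = (0 + 0 + 0) | c.b.c.0 :: ··c··> m4
  m2 = a.0 | c.b.c.0 :: ··a··> m5, ··c··> m6
  m3 = (a.(0 + 0 + 0) + a.a.0) | b.c.0 :: ··a··> m4, ··a··> m6, ··b··> m7
  m4 = (0 + 0 + 0) | b.c.0 :: ··b··> m8
  m5 = 0 | c.b.c.0 :: ··c··> m9
  m6 = a.0 | b.c.0 :: ··a··> m9, ··b··> m10
  m7 = (a.(0 + 0 + 0) + a.a.0) | c.0 :: ··a··> m10, ··a··> m8, ··c··> m11
  m8 = (0 + 0 + 0) | c.0 :: ··c··> m12
  m9 = 0 | b.c.0 :: ··b··> m13
  m10 = a.0 | c.0 :: ··a··> m13, ··c··> m14
  m11 = (a.(0 + 0 + 0) + a.a.0) | 0 :: ··a··> m12, ··a··> m14
  m12 = (0 + 0 + 0) | 0 :: ∅
  m13 = 0 | c.0 :: ··c··> m15
  m14 = a.0 | 0 :: ··a··> m15
  m15 = 0 | 0 :: ∅
Q's transition system — 16 states:
  n0 = (a.(0 + 0) + a.a.0) | c.b.c.0 :: ··a··> n1, ··a··> n2, ··c··> n3
  n1 = (0 + 0) | c.b.c.0 :: ··c··> n4
  n2 = a.0 | c.b.c.0 :: ··a··> n5, ··c··> n6
  n3 = (a.(0 + 0) + a.a.0) | b.c.0 :: ··a··> n4, ··a··> n6, ··b··> n7
  n4 = (0 + 0) | b.c.0 :: ··b··> n8
  n5 = 0 | c.b.c.0 :: ··c··> n9
  n6 = a.0 | b.c.0 :: ··a··> n9, ··b··> n10
  n7 = (a.(0 + 0) + a.a.0) | c.0 :: ··a··> n10, ··a··> n8, ··c··> n11
  n8 = (0 + 0) | c.0 :: ··c··> n12
  n9 = 0 | b.c.0 :: ··b··> n13
  n10 = a.0 | c.0 :: ··a··> n13, ··c··> n14
  n11 = (a.(0 + 0) + a.a.0) | 0 :: ··a··> n12, ··a··> n14
  n12 = (0 + 0) | 0 :: ∅
  n13 = 0 | c.0 :: ··c··> n15
  n14 = a.0 | 0 :: ··a··> n15
  n15 = 0 | 0 :: ∅
Bisimilarity quotient blocks:
  B0 = {m0, n0}
  B1 = {m1, m5, n1, n5}
  B2 = {m4, m9, n4, n9}
  B3 = {m13, m8, n13, n8}
  B4 = {m12, m15, n12, n15}
  B5 = {m2, n2}
  B6 = {m6, n6}
  B7 = {m10, n10}
  B8 = {m14, n14}
  B9 = {m3, n3}
  B10 = {m7, n7}
  B11 = {m11, n11}
m0 ∈ B0, n0 ∈ B0 → same block

YES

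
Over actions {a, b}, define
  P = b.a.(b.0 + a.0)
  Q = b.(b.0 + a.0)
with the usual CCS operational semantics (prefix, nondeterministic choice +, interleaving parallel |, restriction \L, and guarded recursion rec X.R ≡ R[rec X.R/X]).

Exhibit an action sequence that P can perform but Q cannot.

P's transition system — 4 states:
  s0 = b.a.(b.0 + a.0) :: -b-> s1
  s1 = a.(b.0 + a.0) :: -a-> s2
  s2 = b.0 + a.0 :: -a-> s3, -b-> s3
  s3 = 0 :: ·
Q's transition system — 3 states:
  t0 = b.(b.0 + a.0) :: -b-> t1
  t1 = b.0 + a.0 :: -a-> t2, -b-> t2
  t2 = 0 :: ·
Trace ⟨baa⟩ through P, begin at {s0}:
  [1] b ⇒ {s1}
  [2] a ⇒ {s2}
  [3] a ⇒ {s3}
  ✓ P
Trace ⟨baa⟩ through Q, begin at {t0}:
  [1] b ⇒ {t1}
  [2] a ⇒ {t2}
  [3] a ⇒ no successor for Q

baa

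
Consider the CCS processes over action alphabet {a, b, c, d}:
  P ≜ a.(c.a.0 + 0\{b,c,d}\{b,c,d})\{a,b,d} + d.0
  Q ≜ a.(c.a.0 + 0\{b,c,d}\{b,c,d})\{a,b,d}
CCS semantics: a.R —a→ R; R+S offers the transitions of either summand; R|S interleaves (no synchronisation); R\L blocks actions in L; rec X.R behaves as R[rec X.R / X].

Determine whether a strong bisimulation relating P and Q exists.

Reachable graph of P (4 states):
  p0 = a.(c.a.0 + 0\{b,c,d}\{b,c,d})\{a,b,d} + d.0 → ··a··> p1, ··d··> p2
  p1 = (c.a.0 + 0\{b,c,d}\{b,c,d})\{a,b,d} → ··c··> p3
  p2 = 0 → ∅
  p3 = (a.0)\{a,b,d} → ∅
Reachable graph of Q (3 states):
  q0 = a.(c.a.0 + 0\{b,c,d}\{b,c,d})\{a,b,d} → ··a··> q1
  q1 = (c.a.0 + 0\{b,c,d}\{b,c,d})\{a,b,d} → ··c··> q2
  q2 = (a.0)\{a,b,d} → ∅
Partition-refinement fixed point:
  B0 = {p0}
  B1 = {p1, q1}
  B2 = {p2, p3, q2}
  B3 = {q0}
p0 ∈ B0, q0 ∈ B3 → different blocks

not bisimilar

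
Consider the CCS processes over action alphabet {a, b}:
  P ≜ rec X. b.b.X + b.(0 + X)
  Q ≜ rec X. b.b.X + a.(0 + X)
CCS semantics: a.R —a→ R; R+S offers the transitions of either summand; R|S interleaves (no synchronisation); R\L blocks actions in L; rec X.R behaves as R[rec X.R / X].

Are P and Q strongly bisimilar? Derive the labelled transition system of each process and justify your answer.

not bisimilar

LTS(P): 3 reachable states
  s0 = rec X. b.b.X + b.(0 + X) has moves ··b··> s1, ··b··> s2
  s1 = 0 + (rec X. b.b.X + b.(0 + X)) has moves ··b··> s1, ··b··> s2
  s2 = b.(rec X. b.b.X + b.(0 + X)) has moves ··b··> s0
LTS(Q): 3 reachable states
  t0 = rec X. b.b.X + a.(0 + X) has moves ··a··> t1, ··b··> t2
  t1 = 0 + (rec X. b.b.X + a.(0 + X)) has moves ··a··> t1, ··b··> t2
  t2 = b.(rec X. b.b.X + a.(0 + X)) has moves ··b··> t0
Bisimilarity quotient blocks:
  B0 = {s0, s1, s2}
  B1 = {t0, t1}
  B2 = {t2}
s0 ∈ B0, t0 ∈ B1 → different blocks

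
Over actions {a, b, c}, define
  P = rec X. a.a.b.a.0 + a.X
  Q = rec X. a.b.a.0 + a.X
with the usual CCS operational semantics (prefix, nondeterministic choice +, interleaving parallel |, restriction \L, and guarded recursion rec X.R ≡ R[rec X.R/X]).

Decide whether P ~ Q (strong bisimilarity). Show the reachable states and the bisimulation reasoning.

Reachable graph of P (5 states):
  s0 = rec X. a.a.b.a.0 + a.X :: -a-> s0, -a-> s1
  s1 = a.b.a.0 :: -a-> s2
  s2 = b.a.0 :: -b-> s3
  s3 = a.0 :: -a-> s4
  s4 = 0 :: (no moves)
Reachable graph of Q (4 states):
  t0 = rec X. a.b.a.0 + a.X :: -a-> t0, -a-> t1
  t1 = b.a.0 :: -b-> t2
  t2 = a.0 :: -a-> t3
  t3 = 0 :: (no moves)
Bisimilarity quotient blocks:
  B0 = {s0}
  B1 = {s1}
  B2 = {s2, t1}
  B3 = {s3, t2}
  B4 = {s4, t3}
  B5 = {t0}
s0 ∈ B0, t0 ∈ B5 → different blocks

not bisimilar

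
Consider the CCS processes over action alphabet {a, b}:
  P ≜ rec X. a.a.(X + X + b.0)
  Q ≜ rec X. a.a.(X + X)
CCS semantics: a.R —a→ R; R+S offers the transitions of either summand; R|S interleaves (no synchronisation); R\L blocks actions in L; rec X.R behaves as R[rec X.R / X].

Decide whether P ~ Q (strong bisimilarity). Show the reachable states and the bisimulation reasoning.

NO

LTS(P): 4 reachable states
  u0 = rec X. a.a.(X + X + b.0) ⊢ -a-> u1
  u1 = a.((rec X. a.a.(X + X + b.0)) + (rec X. a.a.(X + X + b.0)) + b.0) ⊢ -a-> u2
  u2 = (rec X. a.a.(X + X + b.0)) + (rec X. a.a.(X + X + b.0)) + b.0 ⊢ -a-> u1, -b-> u3
  u3 = 0 ⊢ stopped
LTS(Q): 3 reachable states
  v0 = rec X. a.a.(X + X) ⊢ -a-> v1
  v1 = a.((rec X. a.a.(X + X)) + (rec X. a.a.(X + X))) ⊢ -a-> v2
  v2 = (rec X. a.a.(X + X)) + (rec X. a.a.(X + X)) ⊢ -a-> v1
Bisimilarity quotient blocks:
  B0 = {u0}
  B1 = {u1}
  B2 = {u2}
  B3 = {u3}
  B4 = {v0, v1, v2}
u0 ∈ B0, v0 ∈ B4 → different blocks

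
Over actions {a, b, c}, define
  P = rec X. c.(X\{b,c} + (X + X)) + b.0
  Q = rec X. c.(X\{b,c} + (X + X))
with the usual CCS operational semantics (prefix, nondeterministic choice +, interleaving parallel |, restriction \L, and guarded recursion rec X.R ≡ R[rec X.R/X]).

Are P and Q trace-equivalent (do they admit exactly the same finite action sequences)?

trace-distinct — witness ⟨b⟩

P's transition system — 3 states:
  u0 = rec X. c.(X\{b,c} + (X + X)) + b.0 ⊢ --b--▸ u1, --c--▸ u2
  u1 = 0 ⊢ deadlocked
  u2 = (rec X. c.(X\{b,c} + (X + X)) + b.0)\{b,c} + ((rec X. c.(X\{b,c} + (X + X)) + b.0) + (rec X. c.(X\{b,c} + (X + X)) + b.0)) ⊢ --b--▸ u1, --c--▸ u2
Q's transition system — 2 states:
  v0 = rec X. c.(X\{b,c} + (X + X)) ⊢ --c--▸ v1
  v1 = (rec X. c.(X\{b,c} + (X + X)))\{b,c} + ((rec X. c.(X\{b,c} + (X + X))) + (rec X. c.(X\{b,c} + (X + X)))) ⊢ --c--▸ v1
Executing b from P (initial set {u0}):
  step 1 (b): {u1}
  P completes σ.
Executing b from Q (initial set {v0}):
  step 1 (b): ∅ (Q stuck)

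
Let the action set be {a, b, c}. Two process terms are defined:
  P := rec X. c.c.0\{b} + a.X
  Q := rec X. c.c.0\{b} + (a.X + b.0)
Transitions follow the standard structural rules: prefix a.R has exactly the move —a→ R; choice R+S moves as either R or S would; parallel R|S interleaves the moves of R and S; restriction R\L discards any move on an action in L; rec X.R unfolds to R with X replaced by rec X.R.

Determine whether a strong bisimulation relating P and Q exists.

LTS(P): 3 reachable states
  u0 = rec X. c.c.0\{b} + a.X → ··a··> u0, ··c··> u1
  u1 = c.0\{b} → ··c··> u2
  u2 = 0\{b} → stopped
LTS(Q): 4 reachable states
  v0 = rec X. c.c.0\{b} + (a.X + b.0) → ··a··> v0, ··b··> v1, ··c··> v2
  v1 = 0 → stopped
  v2 = c.0\{b} → ··c··> v3
  v3 = 0\{b} → stopped
Coarsest stable partition (strong bisimilarity classes):
  B0 = {u0}
  B1 = {u1, v2}
  B2 = {u2, v1, v3}
  B3 = {v0}
u0 ∈ B0, v0 ∈ B3 → different blocks

NO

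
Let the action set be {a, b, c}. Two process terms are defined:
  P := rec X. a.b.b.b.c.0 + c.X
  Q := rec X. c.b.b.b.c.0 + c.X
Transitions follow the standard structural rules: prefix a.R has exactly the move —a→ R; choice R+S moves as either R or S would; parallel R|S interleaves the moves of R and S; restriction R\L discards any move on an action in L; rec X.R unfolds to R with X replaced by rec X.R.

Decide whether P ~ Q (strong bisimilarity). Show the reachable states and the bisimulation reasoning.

P's transition system — 6 states:
  s0 = rec X. a.b.b.b.c.0 + c.X has moves —a→ s1, —c→ s0
  s1 = b.b.b.c.0 has moves —b→ s2
  s2 = b.b.c.0 has moves —b→ s3
  s3 = b.c.0 has moves —b→ s4
  s4 = c.0 has moves —c→ s5
  s5 = 0 has moves (no moves)
Q's transition system — 6 states:
  t0 = rec X. c.b.b.b.c.0 + c.X has moves —c→ t0, —c→ t1
  t1 = b.b.b.c.0 has moves —b→ t2
  t2 = b.b.c.0 has moves —b→ t3
  t3 = b.c.0 has moves —b→ t4
  t4 = c.0 has moves —c→ t5
  t5 = 0 has moves (no moves)
Partition-refinement fixed point:
  B0 = {s0}
  B1 = {s1, t1}
  B2 = {s2, t2}
  B3 = {s3, t3}
  B4 = {s4, t4}
  B5 = {s5, t5}
  B6 = {t0}
s0 ∈ B0, t0 ∈ B6 → different blocks

P ≁ Q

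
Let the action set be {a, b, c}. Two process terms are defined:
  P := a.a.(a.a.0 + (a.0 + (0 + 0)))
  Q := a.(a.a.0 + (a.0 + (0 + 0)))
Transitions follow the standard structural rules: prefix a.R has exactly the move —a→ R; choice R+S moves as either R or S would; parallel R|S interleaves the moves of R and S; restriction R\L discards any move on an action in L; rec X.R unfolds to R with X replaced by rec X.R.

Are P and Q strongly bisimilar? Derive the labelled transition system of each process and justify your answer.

LTS(P): 5 reachable states
  s0 = a.a.(a.a.0 + (a.0 + (0 + 0))) has moves ··a··> s1
  s1 = a.(a.a.0 + (a.0 + (0 + 0))) has moves ··a··> s2
  s2 = a.a.0 + (a.0 + (0 + 0)) has moves ··a··> s3, ··a··> s4
  s3 = 0 has moves (no moves)
  s4 = a.0 has moves ··a··> s3
LTS(Q): 4 reachable states
  t0 = a.(a.a.0 + (a.0 + (0 + 0))) has moves ··a··> t1
  t1 = a.a.0 + (a.0 + (0 + 0)) has moves ··a··> t2, ··a··> t3
  t2 = 0 has moves (no moves)
  t3 = a.0 has moves ··a··> t2
Bisimilarity quotient blocks:
  B0 = {s0}
  B1 = {s1, t0}
  B2 = {s2, t1}
  B3 = {s3, t2}
  B4 = {s4, t3}
s0 ∈ B0, t0 ∈ B1 → different blocks

P ≁ Q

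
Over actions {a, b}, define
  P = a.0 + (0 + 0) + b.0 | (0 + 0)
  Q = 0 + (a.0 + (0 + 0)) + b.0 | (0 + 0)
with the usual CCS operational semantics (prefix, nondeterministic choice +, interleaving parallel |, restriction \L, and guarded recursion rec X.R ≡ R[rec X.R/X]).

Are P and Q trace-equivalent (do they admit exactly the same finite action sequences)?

Reachable graph of P (3 states):
  p0 = a.0 + (0 + 0) + b.0 | (0 + 0) :: —a→ p1, —b→ p2
  p1 = 0 :: deadlocked
  p2 = 0 | (0 + 0) :: deadlocked
Reachable graph of Q (3 states):
  q0 = 0 + (a.0 + (0 + 0)) + b.0 | (0 + 0) :: —a→ q1, —b→ q2
  q1 = 0 :: deadlocked
  q2 = 0 | (0 + 0) :: deadlocked
Coarsest stable partition (strong bisimilarity classes):
  B0 = {p0, q0}
  B1 = {p1, p2, q1, q2}
p0 ∈ B0, q0 ∈ B0 → same block
Bisimilar ⇒ trace-equivalent.

traces(P) = traces(Q)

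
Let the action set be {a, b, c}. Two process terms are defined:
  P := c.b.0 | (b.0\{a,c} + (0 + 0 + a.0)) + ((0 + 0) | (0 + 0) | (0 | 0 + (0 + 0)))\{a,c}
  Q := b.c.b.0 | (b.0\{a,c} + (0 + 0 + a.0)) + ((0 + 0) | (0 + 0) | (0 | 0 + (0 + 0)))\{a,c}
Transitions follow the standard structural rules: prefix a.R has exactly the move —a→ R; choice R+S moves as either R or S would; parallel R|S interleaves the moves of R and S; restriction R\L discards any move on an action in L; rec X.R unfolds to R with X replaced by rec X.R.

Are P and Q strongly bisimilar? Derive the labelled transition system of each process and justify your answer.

NO

LTS(P): 9 reachable states
  u0 = c.b.0 | (b.0\{a,c} + (0 + 0 + a.0)) + ((0 + 0) | (0 + 0) | (0 | 0 + (0 + 0)))\{a,c} has moves —a→ u1, —b→ u2, —c→ u3
  u1 = c.b.0 | 0 has moves —c→ u4
  u2 = c.b.0 | 0\{a,c} has moves —c→ u5
  u3 = b.0 | (b.0\{a,c} + (0 + 0 + a.0)) has moves —a→ u4, —b→ u5, —b→ u6
  u4 = b.0 | 0 has moves —b→ u7
  u5 = b.0 | 0\{a,c} has moves —b→ u8
  u6 = 0 | (b.0\{a,c} + (0 + 0 + a.0)) has moves —a→ u7, —b→ u8
  u7 = 0 | 0 has moves ·
  u8 = 0 | 0\{a,c} has moves ·
LTS(Q): 12 reachable states
  v0 = b.c.b.0 | (b.0\{a,c} + (0 + 0 + a.0)) + ((0 + 0) | (0 + 0) | (0 | 0 + (0 + 0)))\{a,c} has moves —a→ v1, —b→ v2, —b→ v3
  v1 = b.c.b.0 | 0 has moves —b→ v4
  v2 = b.c.b.0 | 0\{a,c} has moves —b→ v5
  v3 = c.b.0 | (b.0\{a,c} + (0 + 0 + a.0)) has moves —a→ v4, —b→ v5, —c→ v6
  v4 = c.b.0 | 0 has moves —c→ v7
  v5 = c.b.0 | 0\{a,c} has moves —c→ v8
  v6 = b.0 | (b.0\{a,c} + (0 + 0 + a.0)) has moves —a→ v7, —b→ v8, —b→ v9
  v7 = b.0 | 0 has moves —b→ v10
  v8 = b.0 | 0\{a,c} has moves —b→ v11
  v9 = 0 | (b.0\{a,c} + (0 + 0 + a.0)) has moves —a→ v10, —b→ v11
  v10 = 0 | 0 has moves ·
  v11 = 0 | 0\{a,c} has moves ·
Partition-refinement fixed point:
  B0 = {u0, v3}
  B1 = {u3, v6}
  B2 = {u6, v9}
  B3 = {u7, u8, v10, v11}
  B4 = {u4, u5, v7, v8}
  B5 = {u1, u2, v4, v5}
  B6 = {v0}
  B7 = {v1, v2}
u0 ∈ B0, v0 ∈ B6 → different blocks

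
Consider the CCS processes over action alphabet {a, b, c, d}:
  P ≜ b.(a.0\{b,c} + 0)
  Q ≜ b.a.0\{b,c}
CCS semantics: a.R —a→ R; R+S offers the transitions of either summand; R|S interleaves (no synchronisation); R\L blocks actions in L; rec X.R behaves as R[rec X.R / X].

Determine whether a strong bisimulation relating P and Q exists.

P's transition system — 3 states:
  u0 = b.(a.0\{b,c} + 0) has moves -b-> u1
  u1 = a.0\{b,c} + 0 has moves -a-> u2
  u2 = 0\{b,c} has moves deadlocked
Q's transition system — 3 states:
  v0 = b.a.0\{b,c} has moves -b-> v1
  v1 = a.0\{b,c} has moves -a-> v2
  v2 = 0\{b,c} has moves deadlocked
Partition-refinement fixed point:
  B0 = {u0, v0}
  B1 = {u1, v1}
  B2 = {u2, v2}
u0 ∈ B0, v0 ∈ B0 → same block

YES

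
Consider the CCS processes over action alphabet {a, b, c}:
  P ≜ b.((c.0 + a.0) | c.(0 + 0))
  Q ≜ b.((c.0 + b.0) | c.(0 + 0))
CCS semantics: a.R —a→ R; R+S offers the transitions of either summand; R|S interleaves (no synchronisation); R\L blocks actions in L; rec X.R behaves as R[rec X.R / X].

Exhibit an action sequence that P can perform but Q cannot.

ba

LTS(P): 5 reachable states
  p0 = b.((c.0 + a.0) | c.(0 + 0)) has moves -b-> p1
  p1 = (c.0 + a.0) | c.(0 + 0) has moves -a-> p2, -c-> p2, -c-> p3
  p2 = 0 | c.(0 + 0) has moves -c-> p4
  p3 = (c.0 + a.0) | (0 + 0) has moves -a-> p4, -c-> p4
  p4 = 0 | (0 + 0) has moves stopped
LTS(Q): 5 reachable states
  q0 = b.((c.0 + b.0) | c.(0 + 0)) has moves -b-> q1
  q1 = (c.0 + b.0) | c.(0 + 0) has moves -b-> q2, -c-> q2, -c-> q3
  q2 = 0 | c.(0 + 0) has moves -c-> q4
  q3 = (c.0 + b.0) | (0 + 0) has moves -b-> q4, -c-> q4
  q4 = 0 | (0 + 0) has moves stopped
Trace ⟨ba⟩ through P, begin at {p0}:
  [1] b ⇒ {p1}
  [2] a ⇒ {p2}
  P completes σ.
Trace ⟨ba⟩ through Q, begin at {q0}:
  [1] b ⇒ {q1}
  [2] a ⇒ no successor for Q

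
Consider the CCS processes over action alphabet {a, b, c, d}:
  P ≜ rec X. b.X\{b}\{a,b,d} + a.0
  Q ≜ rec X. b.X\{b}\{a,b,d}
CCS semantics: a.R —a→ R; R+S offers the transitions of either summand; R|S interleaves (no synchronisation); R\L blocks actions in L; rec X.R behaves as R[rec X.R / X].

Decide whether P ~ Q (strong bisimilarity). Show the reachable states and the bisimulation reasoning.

P ≁ Q

P's transition system — 3 states:
  m0 = rec X. b.X\{b}\{a,b,d} + a.0 | —a→ m1, —b→ m2
  m1 = 0 | deadlocked
  m2 = (rec X. b.X\{b}\{a,b,d} + a.0)\{b}\{a,b,d} | deadlocked
Q's transition system — 2 states:
  n0 = rec X. b.X\{b}\{a,b,d} | —b→ n1
  n1 = (rec X. b.X\{b}\{a,b,d})\{b}\{a,b,d} | deadlocked
Bisimilarity quotient blocks:
  B0 = {m0}
  B1 = {m1, m2, n1}
  B2 = {n0}
m0 ∈ B0, n0 ∈ B2 → different blocks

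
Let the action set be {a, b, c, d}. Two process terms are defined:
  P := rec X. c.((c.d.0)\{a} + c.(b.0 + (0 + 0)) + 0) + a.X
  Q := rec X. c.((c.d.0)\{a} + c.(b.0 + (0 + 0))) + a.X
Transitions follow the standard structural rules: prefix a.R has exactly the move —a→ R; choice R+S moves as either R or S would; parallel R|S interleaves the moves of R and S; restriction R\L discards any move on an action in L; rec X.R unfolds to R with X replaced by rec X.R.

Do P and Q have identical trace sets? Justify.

traces(P) = traces(Q)

LTS(P): 6 reachable states
  p0 = rec X. c.((c.d.0)\{a} + c.(b.0 + (0 + 0)) + 0) + a.X | --a--▸ p0, --c--▸ p1
  p1 = (c.d.0)\{a} + c.(b.0 + (0 + 0)) + 0 | --c--▸ p2, --c--▸ p3
  p2 = (d.0)\{a} | --d--▸ p4
  p3 = b.0 + (0 + 0) | --b--▸ p5
  p4 = 0\{a} | stopped
  p5 = 0 | stopped
LTS(Q): 6 reachable states
  q0 = rec X. c.((c.d.0)\{a} + c.(b.0 + (0 + 0))) + a.X | --a--▸ q0, --c--▸ q1
  q1 = (c.d.0)\{a} + c.(b.0 + (0 + 0)) | --c--▸ q2, --c--▸ q3
  q2 = (d.0)\{a} | --d--▸ q4
  q3 = b.0 + (0 + 0) | --b--▸ q5
  q4 = 0\{a} | stopped
  q5 = 0 | stopped
Partition-refinement fixed point:
  B0 = {p0, q0}
  B1 = {p1, q1}
  B2 = {p2, q2}
  B3 = {p4, p5, q4, q5}
  B4 = {p3, q3}
p0 ∈ B0, q0 ∈ B0 → same block
Bisimilar ⇒ trace-equivalent.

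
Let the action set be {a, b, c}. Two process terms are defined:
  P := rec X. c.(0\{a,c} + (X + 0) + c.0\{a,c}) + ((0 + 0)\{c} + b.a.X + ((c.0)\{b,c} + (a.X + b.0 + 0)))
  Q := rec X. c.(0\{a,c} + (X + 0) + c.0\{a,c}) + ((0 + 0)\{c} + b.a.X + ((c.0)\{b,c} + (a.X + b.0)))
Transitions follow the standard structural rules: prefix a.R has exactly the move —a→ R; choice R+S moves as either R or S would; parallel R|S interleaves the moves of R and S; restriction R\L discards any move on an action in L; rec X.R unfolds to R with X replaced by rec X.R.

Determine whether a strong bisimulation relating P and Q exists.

P ~ Q

LTS(P): 5 reachable states
  p0 = rec X. c.(0\{a,c} + (X + 0) + c.0\{a,c}) + ((0 + 0)\{c} + b.a.X + ((c.0)\{b,c} + (a.X + b.0 + 0))) has moves =a=> p0, =b=> p1, =b=> p2, =c=> p3
  p1 = 0 has moves ∅
  p2 = a.(rec X. c.(0\{a,c} + (X + 0) + c.0\{a,c}) + ((0 + 0)\{c} + b.a.X + ((c.0)\{b,c} + (a.X + b.0 + 0)))) has moves =a=> p0
  p3 = 0\{a,c} + ((rec X. c.(0\{a,c} + (X + 0) + c.0\{a,c}) + ((0 + 0)\{c} + b.a.X + ((c.0)\{b,c} + (a.X + b.0 + 0)))) + 0) + c.0\{a,c} has moves =a=> p0, =b=> p1, =b=> p2, =c=> p3, =c=> p4
  p4 = 0\{a,c} has moves ∅
LTS(Q): 5 reachable states
  q0 = rec X. c.(0\{a,c} + (X + 0) + c.0\{a,c}) + ((0 + 0)\{c} + b.a.X + ((c.0)\{b,c} + (a.X + b.0))) has moves =a=> q0, =b=> q1, =b=> q2, =c=> q3
  q1 = 0 has moves ∅
  q2 = a.(rec X. c.(0\{a,c} + (X + 0) + c.0\{a,c}) + ((0 + 0)\{c} + b.a.X + ((c.0)\{b,c} + (a.X + b.0)))) has moves =a=> q0
  q3 = 0\{a,c} + ((rec X. c.(0\{a,c} + (X + 0) + c.0\{a,c}) + ((0 + 0)\{c} + b.a.X + ((c.0)\{b,c} + (a.X + b.0)))) + 0) + c.0\{a,c} has moves =a=> q0, =b=> q1, =b=> q2, =c=> q3, =c=> q4
  q4 = 0\{a,c} has moves ∅
Partition-refinement fixed point:
  B0 = {p0, q0}
  B1 = {p3, q3}
  B2 = {p1, p4, q1, q4}
  B3 = {p2, q2}
p0 ∈ B0, q0 ∈ B0 → same block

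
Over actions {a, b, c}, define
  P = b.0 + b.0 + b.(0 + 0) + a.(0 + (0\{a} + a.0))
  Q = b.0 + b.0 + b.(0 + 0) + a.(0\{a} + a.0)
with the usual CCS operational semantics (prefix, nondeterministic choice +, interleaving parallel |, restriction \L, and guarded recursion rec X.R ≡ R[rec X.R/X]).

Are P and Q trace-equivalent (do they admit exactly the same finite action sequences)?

Reachable graph of P (4 states):
  u0 = b.0 + b.0 + b.(0 + 0) + a.(0 + (0\{a} + a.0)) has moves =a=> u1, =b=> u2, =b=> u3
  u1 = 0 + (0\{a} + a.0) has moves =a=> u2
  u2 = 0 has moves stopped
  u3 = 0 + 0 has moves stopped
Reachable graph of Q (4 states):
  v0 = b.0 + b.0 + b.(0 + 0) + a.(0\{a} + a.0) has moves =a=> v1, =b=> v2, =b=> v3
  v1 = 0\{a} + a.0 has moves =a=> v2
  v2 = 0 has moves stopped
  v3 = 0 + 0 has moves stopped
Coarsest stable partition (strong bisimilarity classes):
  B0 = {u0, v0}
  B1 = {u1, v1}
  B2 = {u2, u3, v2, v3}
u0 ∈ B0, v0 ∈ B0 → same block
Bisimilar ⇒ trace-equivalent.

YES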